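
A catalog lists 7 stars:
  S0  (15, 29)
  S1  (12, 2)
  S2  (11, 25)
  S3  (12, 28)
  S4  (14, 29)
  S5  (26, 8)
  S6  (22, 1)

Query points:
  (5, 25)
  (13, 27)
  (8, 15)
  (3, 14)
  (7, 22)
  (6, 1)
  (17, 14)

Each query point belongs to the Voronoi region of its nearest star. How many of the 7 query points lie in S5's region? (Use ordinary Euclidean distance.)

1

(5, 25) — d² to each: S0:116, S1:578, S2:36, S3:58, S4:97, S5:730, S6:865 → nearest is S2
(13, 27) — d² to each: S0:8, S1:626, S2:8, S3:2, S4:5, S5:530, S6:757 → nearest is S3
(8, 15) — d² to each: S0:245, S1:185, S2:109, S3:185, S4:232, S5:373, S6:392 → nearest is S2
(3, 14) — d² to each: S0:369, S1:225, S2:185, S3:277, S4:346, S5:565, S6:530 → nearest is S2
(7, 22) — d² to each: S0:113, S1:425, S2:25, S3:61, S4:98, S5:557, S6:666 → nearest is S2
(6, 1) — d² to each: S0:865, S1:37, S2:601, S3:765, S4:848, S5:449, S6:256 → nearest is S1
(17, 14) — d² to each: S0:229, S1:169, S2:157, S3:221, S4:234, S5:117, S6:194 → nearest is S5
1 of the 7 points has S5 as nearest.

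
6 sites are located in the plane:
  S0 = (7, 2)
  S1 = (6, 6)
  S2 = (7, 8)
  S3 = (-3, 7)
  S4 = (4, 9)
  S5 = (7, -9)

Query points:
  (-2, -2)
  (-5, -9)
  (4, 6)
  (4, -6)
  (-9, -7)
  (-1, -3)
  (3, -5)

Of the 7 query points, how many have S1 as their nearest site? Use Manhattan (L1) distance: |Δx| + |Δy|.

(-2, -2) — d to each: S0:13, S1:16, S2:19, S3:10, S4:17, S5:16 → nearest is S3
(-5, -9) — d to each: S0:23, S1:26, S2:29, S3:18, S4:27, S5:12 → nearest is S5
(4, 6) — d to each: S0:7, S1:2, S2:5, S3:8, S4:3, S5:18 → nearest is S1
(4, -6) — d to each: S0:11, S1:14, S2:17, S3:20, S4:15, S5:6 → nearest is S5
(-9, -7) — d to each: S0:25, S1:28, S2:31, S3:20, S4:29, S5:18 → nearest is S5
(-1, -3) — d to each: S0:13, S1:16, S2:19, S3:12, S4:17, S5:14 → nearest is S3
(3, -5) — d to each: S0:11, S1:14, S2:17, S3:18, S4:15, S5:8 → nearest is S5
1 of the 7 points has S1 as nearest.

1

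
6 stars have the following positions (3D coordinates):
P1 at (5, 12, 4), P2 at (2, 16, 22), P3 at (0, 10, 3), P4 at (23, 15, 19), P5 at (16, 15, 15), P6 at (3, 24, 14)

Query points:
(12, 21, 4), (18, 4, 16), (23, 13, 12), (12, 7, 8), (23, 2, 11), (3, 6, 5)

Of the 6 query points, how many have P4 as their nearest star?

(12, 21, 4) — d² to each: P1:130, P2:449, P3:266, P4:382, P5:173, P6:190 → nearest is P1
(18, 4, 16) — d² to each: P1:377, P2:436, P3:529, P4:155, P5:126, P6:629 → nearest is P5
(23, 13, 12) — d² to each: P1:389, P2:550, P3:619, P4:53, P5:62, P6:525 → nearest is P4
(12, 7, 8) — d² to each: P1:90, P2:377, P3:178, P4:306, P5:129, P6:406 → nearest is P1
(23, 2, 11) — d² to each: P1:473, P2:758, P3:657, P4:233, P5:234, P6:893 → nearest is P4
(3, 6, 5) — d² to each: P1:41, P2:390, P3:29, P4:677, P5:350, P6:405 → nearest is P3
2 of the 6 points have P4 as nearest.

2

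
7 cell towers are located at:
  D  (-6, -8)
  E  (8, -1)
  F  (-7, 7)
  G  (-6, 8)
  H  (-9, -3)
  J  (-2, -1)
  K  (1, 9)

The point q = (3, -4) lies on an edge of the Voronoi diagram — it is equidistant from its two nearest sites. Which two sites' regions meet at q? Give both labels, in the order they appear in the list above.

Squared distances from q to each site:
|qD|² = (3−(-6))² + (-4−(-8))² = 81 + 16 = 97
|qE|² = (3−8)² + (-4−(-1))² = 25 + 9 = 34
|qF|² = (3−(-7))² + (-4−7)² = 100 + 121 = 221
|qG|² = (3−(-6))² + (-4−8)² = 81 + 144 = 225
|qH|² = (3−(-9))² + (-4−(-3))² = 144 + 1 = 145
|qJ|² = (3−(-2))² + (-4−(-1))² = 25 + 9 = 34
|qK|² = (3−1)² + (-4−9)² = 4 + 169 = 173
q is equidistant from E and J (both at squared distance 34), and every other site is strictly farther — so q lies on the E–J Voronoi edge.

E and J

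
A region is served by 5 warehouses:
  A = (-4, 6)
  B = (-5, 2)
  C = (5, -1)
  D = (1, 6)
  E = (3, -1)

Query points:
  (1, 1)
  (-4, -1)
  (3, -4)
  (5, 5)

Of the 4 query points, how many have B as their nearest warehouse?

1

(1, 1) — d² to each: A:50, B:37, C:20, D:25, E:8 → nearest is E
(-4, -1) — d² to each: A:49, B:10, C:81, D:74, E:49 → nearest is B
(3, -4) — d² to each: A:149, B:100, C:13, D:104, E:9 → nearest is E
(5, 5) — d² to each: A:82, B:109, C:36, D:17, E:40 → nearest is D
1 of the 4 points has B as nearest.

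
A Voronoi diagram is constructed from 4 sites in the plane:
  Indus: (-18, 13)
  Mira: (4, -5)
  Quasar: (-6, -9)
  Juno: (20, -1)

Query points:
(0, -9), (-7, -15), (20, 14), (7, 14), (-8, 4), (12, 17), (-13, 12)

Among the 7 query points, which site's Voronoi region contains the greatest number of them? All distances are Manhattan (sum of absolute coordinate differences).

(0, -9) — d to each: Indus:40, Mira:8, Quasar:6, Juno:28 → nearest is Quasar
(-7, -15) — d to each: Indus:39, Mira:21, Quasar:7, Juno:41 → nearest is Quasar
(20, 14) — d to each: Indus:39, Mira:35, Quasar:49, Juno:15 → nearest is Juno
(7, 14) — d to each: Indus:26, Mira:22, Quasar:36, Juno:28 → nearest is Mira
(-8, 4) — d to each: Indus:19, Mira:21, Quasar:15, Juno:33 → nearest is Quasar
(12, 17) — d to each: Indus:34, Mira:30, Quasar:44, Juno:26 → nearest is Juno
(-13, 12) — d to each: Indus:6, Mira:34, Quasar:28, Juno:46 → nearest is Indus
Tally — Indus:1, Mira:1, Quasar:3, Juno:2. Quasar captures the most (3).

Quasar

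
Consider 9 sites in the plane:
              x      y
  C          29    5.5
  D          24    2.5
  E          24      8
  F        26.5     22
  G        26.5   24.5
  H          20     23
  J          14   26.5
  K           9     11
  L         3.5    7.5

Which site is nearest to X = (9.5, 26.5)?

Compare squared distances (the ordering matches that of the actual distances):
|XC|² = 380.25 + 441 = 821.25
|XD|² = 210.25 + 576 = 786.25
|XE|² = 210.25 + 342.25 = 552.5
|XF|² = 289 + 20.25 = 309.25
|XG|² = 289 + 4 = 293
|XH|² = 110.25 + 12.25 = 122.5
|XJ|² = 20.25 + 0 = 20.25
|XK|² = 0.25 + 240.25 = 240.5
|XL|² = 36 + 361 = 397
J is nearest.

J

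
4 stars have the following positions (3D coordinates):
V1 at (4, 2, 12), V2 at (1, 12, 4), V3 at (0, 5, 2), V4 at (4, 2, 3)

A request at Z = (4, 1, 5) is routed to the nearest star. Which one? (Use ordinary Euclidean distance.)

Since √ is increasing, it suffices to compare squared distances:
|ZV1|² = (4−4)² + (1−2)² + (5−12)² = 0 + 1 + 49 = 50
|ZV2|² = (4−1)² + (1−12)² + (5−4)² = 9 + 121 + 1 = 131
|ZV3|² = (4−0)² + (1−5)² + (5−2)² = 16 + 16 + 9 = 41
|ZV4|² = (4−4)² + (1−2)² + (5−3)² = 0 + 1 + 4 = 5
Minimum is at V4.

V4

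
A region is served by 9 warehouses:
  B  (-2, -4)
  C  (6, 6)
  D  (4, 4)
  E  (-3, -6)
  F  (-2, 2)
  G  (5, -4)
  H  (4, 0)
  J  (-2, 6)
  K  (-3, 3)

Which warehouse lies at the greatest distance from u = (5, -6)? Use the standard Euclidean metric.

Compare squared distances (the ordering matches that of the actual distances):
|uB|² = (5−(-2))² + (-6−(-4))² = 49 + 4 = 53
|uC|² = (5−6)² + (-6−6)² = 1 + 144 = 145
|uD|² = (5−4)² + (-6−4)² = 1 + 100 = 101
|uE|² = (5−(-3))² + (-6−(-6))² = 64 + 0 = 64
|uF|² = (5−(-2))² + (-6−2)² = 49 + 64 = 113
|uG|² = (5−5)² + (-6−(-4))² = 0 + 4 = 4
|uH|² = (5−4)² + (-6−0)² = 1 + 36 = 37
|uJ|² = (5−(-2))² + (-6−6)² = 49 + 144 = 193
|uK|² = (5−(-3))² + (-6−3)² = 64 + 81 = 145
The largest is to J.

J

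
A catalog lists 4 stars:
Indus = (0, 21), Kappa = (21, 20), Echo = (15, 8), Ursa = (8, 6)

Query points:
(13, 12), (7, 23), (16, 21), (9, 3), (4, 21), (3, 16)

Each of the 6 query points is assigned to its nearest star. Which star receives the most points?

(13, 12) — d² to each: Indus:250, Kappa:128, Echo:20, Ursa:61 → nearest is Echo
(7, 23) — d² to each: Indus:53, Kappa:205, Echo:289, Ursa:290 → nearest is Indus
(16, 21) — d² to each: Indus:256, Kappa:26, Echo:170, Ursa:289 → nearest is Kappa
(9, 3) — d² to each: Indus:405, Kappa:433, Echo:61, Ursa:10 → nearest is Ursa
(4, 21) — d² to each: Indus:16, Kappa:290, Echo:290, Ursa:241 → nearest is Indus
(3, 16) — d² to each: Indus:34, Kappa:340, Echo:208, Ursa:125 → nearest is Indus
Tally — Indus:3, Kappa:1, Echo:1, Ursa:1. Indus captures the most (3).

Indus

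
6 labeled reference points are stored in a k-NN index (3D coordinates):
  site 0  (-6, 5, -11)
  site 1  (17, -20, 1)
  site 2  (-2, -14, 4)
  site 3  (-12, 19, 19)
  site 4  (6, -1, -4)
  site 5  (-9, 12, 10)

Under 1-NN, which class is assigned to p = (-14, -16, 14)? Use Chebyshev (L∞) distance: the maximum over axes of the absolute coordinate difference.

site 2

d(p, site 0) = max(8, 21, 25) = 25
d(p, site 1) = max(31, 4, 13) = 31
d(p, site 2) = max(12, 2, 10) = 12
d(p, site 3) = max(2, 35, 5) = 35
d(p, site 4) = max(20, 15, 18) = 20
d(p, site 5) = max(5, 28, 4) = 28
site 2 is nearest.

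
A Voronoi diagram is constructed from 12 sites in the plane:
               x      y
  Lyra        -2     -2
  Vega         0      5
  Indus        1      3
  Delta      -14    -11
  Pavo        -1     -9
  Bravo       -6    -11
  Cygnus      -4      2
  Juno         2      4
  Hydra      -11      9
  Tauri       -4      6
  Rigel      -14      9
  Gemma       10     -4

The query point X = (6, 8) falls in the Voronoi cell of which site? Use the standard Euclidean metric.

Juno

Since √ is increasing, it suffices to compare squared distances:
d²(X, Lyra) = (6−(-2))² + (8−(-2))² = 64 + 100 = 164
d²(X, Vega) = (6−0)² + (8−5)² = 36 + 9 = 45
d²(X, Indus) = (6−1)² + (8−3)² = 25 + 25 = 50
d²(X, Delta) = (6−(-14))² + (8−(-11))² = 400 + 361 = 761
d²(X, Pavo) = (6−(-1))² + (8−(-9))² = 49 + 289 = 338
d²(X, Bravo) = (6−(-6))² + (8−(-11))² = 144 + 361 = 505
d²(X, Cygnus) = (6−(-4))² + (8−2)² = 100 + 36 = 136
d²(X, Juno) = (6−2)² + (8−4)² = 16 + 16 = 32
d²(X, Hydra) = (6−(-11))² + (8−9)² = 289 + 1 = 290
d²(X, Tauri) = (6−(-4))² + (8−6)² = 100 + 4 = 104
d²(X, Rigel) = (6−(-14))² + (8−9)² = 400 + 1 = 401
d²(X, Gemma) = (6−10)² + (8−(-4))² = 16 + 144 = 160
Juno is nearest.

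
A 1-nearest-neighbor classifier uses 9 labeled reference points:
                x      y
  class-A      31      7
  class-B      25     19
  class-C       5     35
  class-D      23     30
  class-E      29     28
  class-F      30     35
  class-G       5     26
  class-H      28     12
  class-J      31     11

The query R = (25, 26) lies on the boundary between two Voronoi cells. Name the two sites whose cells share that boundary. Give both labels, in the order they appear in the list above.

class-D and class-E

Squared distances from R to each site:
d²(R, class-A) = (25−31)² + (26−7)² = 36 + 361 = 397
d²(R, class-B) = (25−25)² + (26−19)² = 0 + 49 = 49
d²(R, class-C) = (25−5)² + (26−35)² = 400 + 81 = 481
d²(R, class-D) = (25−23)² + (26−30)² = 4 + 16 = 20
d²(R, class-E) = (25−29)² + (26−28)² = 16 + 4 = 20
d²(R, class-F) = (25−30)² + (26−35)² = 25 + 81 = 106
d²(R, class-G) = (25−5)² + (26−26)² = 400 + 0 = 400
d²(R, class-H) = (25−28)² + (26−12)² = 9 + 196 = 205
d²(R, class-J) = (25−31)² + (26−11)² = 36 + 225 = 261
R is equidistant from class-D and class-E (both at squared distance 20), and every other site is strictly farther — so R lies on the class-D–class-E Voronoi edge.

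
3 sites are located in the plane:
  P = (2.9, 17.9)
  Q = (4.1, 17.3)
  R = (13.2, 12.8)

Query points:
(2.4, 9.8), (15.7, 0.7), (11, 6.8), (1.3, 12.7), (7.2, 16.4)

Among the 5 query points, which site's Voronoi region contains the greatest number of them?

(2.4, 9.8) — d² to each: P:65.86, Q:59.14, R:125.64 → nearest is Q
(15.7, 0.7) — d² to each: P:459.68, Q:410.12, R:152.66 → nearest is R
(11, 6.8) — d² to each: P:188.82, Q:157.86, R:40.84 → nearest is R
(1.3, 12.7) — d² to each: P:29.6, Q:29, R:141.62 → nearest is Q
(7.2, 16.4) — d² to each: P:20.74, Q:10.42, R:48.96 → nearest is Q
Tally — Q:3, R:2. Q captures the most (3).

Q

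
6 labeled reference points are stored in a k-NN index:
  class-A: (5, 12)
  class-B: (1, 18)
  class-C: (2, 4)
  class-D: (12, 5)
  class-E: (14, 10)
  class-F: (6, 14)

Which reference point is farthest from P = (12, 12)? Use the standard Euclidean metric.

Compare squared distances (the ordering matches that of the actual distances):
d²(P, class-A) = (12−5)² + (12−12)² = 49 + 0 = 49
d²(P, class-B) = (12−1)² + (12−18)² = 121 + 36 = 157
d²(P, class-C) = (12−2)² + (12−4)² = 100 + 64 = 164
d²(P, class-D) = (12−12)² + (12−5)² = 0 + 49 = 49
d²(P, class-E) = (12−14)² + (12−10)² = 4 + 4 = 8
d²(P, class-F) = (12−6)² + (12−14)² = 36 + 4 = 40
The largest is to class-C.

class-C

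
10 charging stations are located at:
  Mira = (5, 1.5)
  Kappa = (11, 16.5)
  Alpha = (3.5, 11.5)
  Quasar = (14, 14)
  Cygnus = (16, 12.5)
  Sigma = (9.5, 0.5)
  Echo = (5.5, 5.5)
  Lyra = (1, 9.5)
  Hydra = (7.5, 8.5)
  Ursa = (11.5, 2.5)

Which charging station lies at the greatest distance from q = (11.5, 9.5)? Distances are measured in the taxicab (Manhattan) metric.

d(q, Mira) = 6.5 + 8 = 14.5
d(q, Kappa) = 0.5 + 7 = 7.5
d(q, Alpha) = 8 + 2 = 10
d(q, Quasar) = 2.5 + 4.5 = 7
d(q, Cygnus) = 4.5 + 3 = 7.5
d(q, Sigma) = 2 + 9 = 11
d(q, Echo) = 6 + 4 = 10
d(q, Lyra) = 10.5 + 0 = 10.5
d(q, Hydra) = 4 + 1 = 5
d(q, Ursa) = 0 + 7 = 7
The largest is to Mira.

Mira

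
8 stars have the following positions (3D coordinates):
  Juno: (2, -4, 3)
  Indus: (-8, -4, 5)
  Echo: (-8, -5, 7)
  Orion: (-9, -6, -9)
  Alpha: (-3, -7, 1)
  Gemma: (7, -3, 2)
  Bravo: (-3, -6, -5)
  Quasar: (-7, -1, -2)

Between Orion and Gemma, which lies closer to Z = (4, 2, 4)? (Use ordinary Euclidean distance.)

Compare squared distances:
d²(Z, Orion) = (4−(-9))² + (2−(-6))² + (4−(-9))² = 169 + 64 + 169 = 402
d²(Z, Gemma) = (4−7)² + (2−(-3))² + (4−2)² = 9 + 25 + 4 = 38
402 > 38, so Gemma is closer.

Gemma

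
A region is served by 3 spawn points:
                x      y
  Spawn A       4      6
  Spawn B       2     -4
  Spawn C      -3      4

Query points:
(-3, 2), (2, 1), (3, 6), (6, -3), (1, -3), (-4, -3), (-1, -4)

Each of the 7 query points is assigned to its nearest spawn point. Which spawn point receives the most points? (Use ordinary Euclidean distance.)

Spawn B

(-3, 2) — d² to each: Spawn A:65, Spawn B:61, Spawn C:4 → nearest is Spawn C
(2, 1) — d² to each: Spawn A:29, Spawn B:25, Spawn C:34 → nearest is Spawn B
(3, 6) — d² to each: Spawn A:1, Spawn B:101, Spawn C:40 → nearest is Spawn A
(6, -3) — d² to each: Spawn A:85, Spawn B:17, Spawn C:130 → nearest is Spawn B
(1, -3) — d² to each: Spawn A:90, Spawn B:2, Spawn C:65 → nearest is Spawn B
(-4, -3) — d² to each: Spawn A:145, Spawn B:37, Spawn C:50 → nearest is Spawn B
(-1, -4) — d² to each: Spawn A:125, Spawn B:9, Spawn C:68 → nearest is Spawn B
Tally — Spawn A:1, Spawn B:5, Spawn C:1. Spawn B captures the most (5).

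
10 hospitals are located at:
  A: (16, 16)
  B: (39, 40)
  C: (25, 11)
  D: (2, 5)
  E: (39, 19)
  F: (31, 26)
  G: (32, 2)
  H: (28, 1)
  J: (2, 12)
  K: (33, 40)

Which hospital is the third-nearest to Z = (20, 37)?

Compare squared distances (the ordering matches that of the actual distances):
|ZA|² = (20−16)² + (37−16)² = 16 + 441 = 457
|ZB|² = (20−39)² + (37−40)² = 361 + 9 = 370
|ZC|² = (20−25)² + (37−11)² = 25 + 676 = 701
|ZD|² = (20−2)² + (37−5)² = 324 + 1024 = 1348
|ZE|² = (20−39)² + (37−19)² = 361 + 324 = 685
|ZF|² = (20−31)² + (37−26)² = 121 + 121 = 242
|ZG|² = (20−32)² + (37−2)² = 144 + 1225 = 1369
|ZH|² = (20−28)² + (37−1)² = 64 + 1296 = 1360
|ZJ|² = (20−2)² + (37−12)² = 324 + 625 = 949
|ZK|² = (20−33)² + (37−40)² = 169 + 9 = 178
Sorted ascending: K, F, B, A, … — the third-nearest is B.

B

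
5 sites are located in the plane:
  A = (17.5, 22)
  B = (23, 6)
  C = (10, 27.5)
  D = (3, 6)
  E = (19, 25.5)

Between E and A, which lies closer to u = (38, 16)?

Compare squared distances:
|uE|² = (38−19)² + (16−25.5)² = 361 + 90.25 = 451.25
|uA|² = (38−17.5)² + (16−22)² = 420.25 + 36 = 456.25
451.25 < 456.25, so E is closer.

E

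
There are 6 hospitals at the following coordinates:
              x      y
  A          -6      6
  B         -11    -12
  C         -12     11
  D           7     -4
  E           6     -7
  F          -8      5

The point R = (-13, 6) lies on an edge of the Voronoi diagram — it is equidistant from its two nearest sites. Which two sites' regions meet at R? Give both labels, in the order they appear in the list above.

Squared distances from R to each site:
|RA|² = 49 + 0 = 49
|RB|² = 4 + 324 = 328
|RC|² = 1 + 25 = 26
|RD|² = 400 + 100 = 500
|RE|² = 361 + 169 = 530
|RF|² = 25 + 1 = 26
R is equidistant from C and F (both at squared distance 26), and every other site is strictly farther — so R lies on the C–F Voronoi edge.

C and F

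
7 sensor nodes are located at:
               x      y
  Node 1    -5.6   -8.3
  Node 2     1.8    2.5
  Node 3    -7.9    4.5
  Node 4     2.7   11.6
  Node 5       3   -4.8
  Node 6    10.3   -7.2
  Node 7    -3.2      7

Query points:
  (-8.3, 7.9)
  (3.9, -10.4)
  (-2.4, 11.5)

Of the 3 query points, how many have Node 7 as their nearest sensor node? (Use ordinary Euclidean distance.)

1

(-8.3, 7.9) — d² to each: Node 1:269.73, Node 2:131.17, Node 3:11.72, Node 4:134.69, Node 5:288.98, Node 6:573.97, Node 7:26.82 → nearest is Node 3
(3.9, -10.4) — d² to each: Node 1:94.66, Node 2:170.82, Node 3:361.25, Node 4:485.44, Node 5:32.17, Node 6:51.2, Node 7:353.17 → nearest is Node 5
(-2.4, 11.5) — d² to each: Node 1:402.28, Node 2:98.64, Node 3:79.25, Node 4:26.02, Node 5:294.85, Node 6:510.98, Node 7:20.89 → nearest is Node 7
1 of the 3 points has Node 7 as nearest.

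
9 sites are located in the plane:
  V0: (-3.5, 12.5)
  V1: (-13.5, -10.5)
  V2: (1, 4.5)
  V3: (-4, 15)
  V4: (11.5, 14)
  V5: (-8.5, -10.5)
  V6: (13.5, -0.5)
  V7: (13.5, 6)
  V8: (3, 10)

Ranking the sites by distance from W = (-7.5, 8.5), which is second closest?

Compare squared distances (the ordering matches that of the actual distances):
|WV0|² = 16 + 16 = 32
|WV1|² = 36 + 361 = 397
|WV2|² = 72.25 + 16 = 88.25
|WV3|² = 12.25 + 42.25 = 54.5
|WV4|² = 361 + 30.25 = 391.25
|WV5|² = 1 + 361 = 362
|WV6|² = 441 + 81 = 522
|WV7|² = 441 + 6.25 = 447.25
|WV8|² = 110.25 + 2.25 = 112.5
Sorted ascending: V0, V3, V2, … — the second-nearest is V3.

V3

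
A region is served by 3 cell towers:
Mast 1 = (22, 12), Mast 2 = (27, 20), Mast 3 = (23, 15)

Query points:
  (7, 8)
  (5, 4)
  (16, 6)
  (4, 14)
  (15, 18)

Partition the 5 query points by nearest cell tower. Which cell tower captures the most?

(7, 8) — d² to each: Mast 1:241, Mast 2:544, Mast 3:305 → nearest is Mast 1
(5, 4) — d² to each: Mast 1:353, Mast 2:740, Mast 3:445 → nearest is Mast 1
(16, 6) — d² to each: Mast 1:72, Mast 2:317, Mast 3:130 → nearest is Mast 1
(4, 14) — d² to each: Mast 1:328, Mast 2:565, Mast 3:362 → nearest is Mast 1
(15, 18) — d² to each: Mast 1:85, Mast 2:148, Mast 3:73 → nearest is Mast 3
Tally — Mast 1:4, Mast 3:1. Mast 1 captures the most (4).

Mast 1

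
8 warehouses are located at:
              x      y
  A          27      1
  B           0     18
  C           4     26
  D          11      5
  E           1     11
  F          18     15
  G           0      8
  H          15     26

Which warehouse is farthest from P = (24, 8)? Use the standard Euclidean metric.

Since √ is increasing, it suffices to compare squared distances:
|PA|² = 9 + 49 = 58
|PB|² = 576 + 100 = 676
|PC|² = 400 + 324 = 724
|PD|² = 169 + 9 = 178
|PE|² = 529 + 9 = 538
|PF|² = 36 + 49 = 85
|PG|² = 576 + 0 = 576
|PH|² = 81 + 324 = 405
The largest is to C.

C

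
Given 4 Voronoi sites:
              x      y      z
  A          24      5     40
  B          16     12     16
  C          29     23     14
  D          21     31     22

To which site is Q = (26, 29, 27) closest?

Squared Euclidean distances:
|QA|² = 4 + 576 + 169 = 749
|QB|² = 100 + 289 + 121 = 510
|QC|² = 9 + 36 + 169 = 214
|QD|² = 25 + 4 + 25 = 54
The smallest is to D, so Q lies in the Voronoi region of D.

D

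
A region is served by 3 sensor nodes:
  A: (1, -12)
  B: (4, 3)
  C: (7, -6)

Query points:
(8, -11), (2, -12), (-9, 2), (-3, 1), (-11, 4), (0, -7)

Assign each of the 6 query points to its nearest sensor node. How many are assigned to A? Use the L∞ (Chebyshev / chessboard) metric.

(8, -11) — d to each: A:7, B:14, C:5 → nearest is C
(2, -12) — d to each: A:1, B:15, C:6 → nearest is A
(-9, 2) — d to each: A:14, B:13, C:16 → nearest is B
(-3, 1) — d to each: A:13, B:7, C:10 → nearest is B
(-11, 4) — d to each: A:16, B:15, C:18 → nearest is B
(0, -7) — d to each: A:5, B:10, C:7 → nearest is A
2 of the 6 points have A as nearest.

2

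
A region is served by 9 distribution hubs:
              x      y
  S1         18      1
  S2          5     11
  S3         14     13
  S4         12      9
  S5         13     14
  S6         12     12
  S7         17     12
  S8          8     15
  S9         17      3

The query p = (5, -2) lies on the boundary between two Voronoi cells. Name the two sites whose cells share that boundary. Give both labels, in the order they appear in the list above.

Squared distances from p to each site:
|pS1|² = 169 + 9 = 178
|pS2|² = 0 + 169 = 169
|pS3|² = 81 + 225 = 306
|pS4|² = 49 + 121 = 170
|pS5|² = 64 + 256 = 320
|pS6|² = 49 + 196 = 245
|pS7|² = 144 + 196 = 340
|pS8|² = 9 + 289 = 298
|pS9|² = 144 + 25 = 169
p is equidistant from S2 and S9 (both at squared distance 169), and every other site is strictly farther — so p lies on the S2–S9 Voronoi edge.

S2 and S9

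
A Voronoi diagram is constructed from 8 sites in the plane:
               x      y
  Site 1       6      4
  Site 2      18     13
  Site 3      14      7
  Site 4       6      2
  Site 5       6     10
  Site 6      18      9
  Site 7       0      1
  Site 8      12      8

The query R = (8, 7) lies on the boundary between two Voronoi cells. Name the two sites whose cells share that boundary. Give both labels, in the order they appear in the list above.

Site 1 and Site 5

Squared distances from R to each site:
d²(R, Site 1) = 4 + 9 = 13
d²(R, Site 2) = 100 + 36 = 136
d²(R, Site 3) = 36 + 0 = 36
d²(R, Site 4) = 4 + 25 = 29
d²(R, Site 5) = 4 + 9 = 13
d²(R, Site 6) = 100 + 4 = 104
d²(R, Site 7) = 64 + 36 = 100
d²(R, Site 8) = 16 + 1 = 17
R is equidistant from Site 1 and Site 5 (both at squared distance 13), and every other site is strictly farther — so R lies on the Site 1–Site 5 Voronoi edge.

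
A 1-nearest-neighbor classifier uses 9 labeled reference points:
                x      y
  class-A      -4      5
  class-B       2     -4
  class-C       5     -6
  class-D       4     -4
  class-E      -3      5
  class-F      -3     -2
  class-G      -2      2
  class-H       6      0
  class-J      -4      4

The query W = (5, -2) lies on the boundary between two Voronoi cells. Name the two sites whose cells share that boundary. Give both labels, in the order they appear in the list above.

class-D and class-H

Squared distances from W to each site:
d²(W, class-A) = (5−(-4))² + (-2−5)² = 81 + 49 = 130
d²(W, class-B) = (5−2)² + (-2−(-4))² = 9 + 4 = 13
d²(W, class-C) = (5−5)² + (-2−(-6))² = 0 + 16 = 16
d²(W, class-D) = (5−4)² + (-2−(-4))² = 1 + 4 = 5
d²(W, class-E) = (5−(-3))² + (-2−5)² = 64 + 49 = 113
d²(W, class-F) = (5−(-3))² + (-2−(-2))² = 64 + 0 = 64
d²(W, class-G) = (5−(-2))² + (-2−2)² = 49 + 16 = 65
d²(W, class-H) = (5−6)² + (-2−0)² = 1 + 4 = 5
d²(W, class-J) = (5−(-4))² + (-2−4)² = 81 + 36 = 117
W is equidistant from class-D and class-H (both at squared distance 5), and every other site is strictly farther — so W lies on the class-D–class-H Voronoi edge.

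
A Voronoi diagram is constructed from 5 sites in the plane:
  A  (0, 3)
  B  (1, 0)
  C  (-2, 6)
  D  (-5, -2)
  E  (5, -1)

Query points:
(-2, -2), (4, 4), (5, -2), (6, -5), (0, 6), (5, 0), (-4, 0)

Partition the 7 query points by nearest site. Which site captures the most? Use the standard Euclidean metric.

E

(-2, -2) — d² to each: A:29, B:13, C:64, D:9, E:50 → nearest is D
(4, 4) — d² to each: A:17, B:25, C:40, D:117, E:26 → nearest is A
(5, -2) — d² to each: A:50, B:20, C:113, D:100, E:1 → nearest is E
(6, -5) — d² to each: A:100, B:50, C:185, D:130, E:17 → nearest is E
(0, 6) — d² to each: A:9, B:37, C:4, D:89, E:74 → nearest is C
(5, 0) — d² to each: A:34, B:16, C:85, D:104, E:1 → nearest is E
(-4, 0) — d² to each: A:25, B:25, C:40, D:5, E:82 → nearest is D
Tally — A:1, C:1, D:2, E:3. E captures the most (3).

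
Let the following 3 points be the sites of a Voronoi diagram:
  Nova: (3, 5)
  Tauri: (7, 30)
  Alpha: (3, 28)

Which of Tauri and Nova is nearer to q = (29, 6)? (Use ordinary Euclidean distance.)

Compare squared distances:
d²(q, Tauri) = (29−7)² + (6−30)² = 484 + 576 = 1060
d²(q, Nova) = (29−3)² + (6−5)² = 676 + 1 = 677
1060 > 677, so Nova is closer.

Nova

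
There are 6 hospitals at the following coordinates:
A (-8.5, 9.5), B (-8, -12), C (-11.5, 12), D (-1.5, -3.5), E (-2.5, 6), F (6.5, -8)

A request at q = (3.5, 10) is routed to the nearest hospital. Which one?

Compare squared distances (the ordering matches that of the actual distances):
|qA|² = (3.5−(-8.5))² + (10−9.5)² = 144 + 0.25 = 144.25
|qB|² = (3.5−(-8))² + (10−(-12))² = 132.25 + 484 = 616.25
|qC|² = (3.5−(-11.5))² + (10−12)² = 225 + 4 = 229
|qD|² = (3.5−(-1.5))² + (10−(-3.5))² = 25 + 182.25 = 207.25
|qE|² = (3.5−(-2.5))² + (10−6)² = 36 + 16 = 52
|qF|² = (3.5−6.5)² + (10−(-8))² = 9 + 324 = 333
Minimum is at E.

E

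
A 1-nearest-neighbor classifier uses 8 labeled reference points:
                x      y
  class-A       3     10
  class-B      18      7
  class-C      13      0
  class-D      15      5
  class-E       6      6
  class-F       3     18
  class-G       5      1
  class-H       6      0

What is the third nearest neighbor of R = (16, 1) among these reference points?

class-B

Squared Euclidean distances:
d²(R, class-A) = 169 + 81 = 250
d²(R, class-B) = 4 + 36 = 40
d²(R, class-C) = 9 + 1 = 10
d²(R, class-D) = 1 + 16 = 17
d²(R, class-E) = 100 + 25 = 125
d²(R, class-F) = 169 + 289 = 458
d²(R, class-G) = 121 + 0 = 121
d²(R, class-H) = 100 + 1 = 101
Sorted ascending: class-C, class-D, class-B, class-H, … — the third-nearest is class-B.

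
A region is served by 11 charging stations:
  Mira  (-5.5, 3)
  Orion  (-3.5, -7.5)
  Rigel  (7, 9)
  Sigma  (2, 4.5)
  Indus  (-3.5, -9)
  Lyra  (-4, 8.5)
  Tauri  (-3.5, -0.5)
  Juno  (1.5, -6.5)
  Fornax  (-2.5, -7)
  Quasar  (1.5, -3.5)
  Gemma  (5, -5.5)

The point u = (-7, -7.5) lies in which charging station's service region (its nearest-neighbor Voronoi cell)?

Squared Euclidean distances:
d²(u, Mira) = 2.25 + 110.25 = 112.5
d²(u, Orion) = 12.25 + 0 = 12.25
d²(u, Rigel) = 196 + 272.25 = 468.25
d²(u, Sigma) = 81 + 144 = 225
d²(u, Indus) = 12.25 + 2.25 = 14.5
d²(u, Lyra) = 9 + 256 = 265
d²(u, Tauri) = 12.25 + 49 = 61.25
d²(u, Juno) = 72.25 + 1 = 73.25
d²(u, Fornax) = 20.25 + 0.25 = 20.5
d²(u, Quasar) = 72.25 + 16 = 88.25
d²(u, Gemma) = 144 + 4 = 148
Orion is nearest.

Orion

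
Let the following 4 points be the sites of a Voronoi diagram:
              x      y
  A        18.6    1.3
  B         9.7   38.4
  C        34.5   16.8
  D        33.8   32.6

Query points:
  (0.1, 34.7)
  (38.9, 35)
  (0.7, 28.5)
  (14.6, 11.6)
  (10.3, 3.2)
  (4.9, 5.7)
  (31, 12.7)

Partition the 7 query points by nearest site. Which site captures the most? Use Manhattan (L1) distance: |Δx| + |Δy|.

A

(0.1, 34.7) — d to each: A:51.9, B:13.3, C:52.3, D:35.8 → nearest is B
(38.9, 35) — d to each: A:54, B:32.6, C:22.6, D:7.5 → nearest is D
(0.7, 28.5) — d to each: A:45.1, B:18.9, C:45.5, D:37.2 → nearest is B
(14.6, 11.6) — d to each: A:14.3, B:31.7, C:25.1, D:40.2 → nearest is A
(10.3, 3.2) — d to each: A:10.2, B:35.8, C:37.8, D:52.9 → nearest is A
(4.9, 5.7) — d to each: A:18.1, B:37.5, C:40.7, D:55.8 → nearest is A
(31, 12.7) — d to each: A:23.8, B:47, C:7.6, D:22.7 → nearest is C
Tally — A:3, B:2, C:1, D:1. A captures the most (3).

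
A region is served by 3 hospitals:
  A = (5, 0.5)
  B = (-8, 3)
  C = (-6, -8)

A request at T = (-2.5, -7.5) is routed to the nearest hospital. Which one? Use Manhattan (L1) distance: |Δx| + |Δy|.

C

d(T,A) = |-2.5−5| + |-7.5−0.5| = 7.5 + 8 = 15.5
d(T,B) = |-2.5−(-8)| + |-7.5−3| = 5.5 + 10.5 = 16
d(T,C) = |-2.5−(-6)| + |-7.5−(-8)| = 3.5 + 0.5 = 4
C is nearest.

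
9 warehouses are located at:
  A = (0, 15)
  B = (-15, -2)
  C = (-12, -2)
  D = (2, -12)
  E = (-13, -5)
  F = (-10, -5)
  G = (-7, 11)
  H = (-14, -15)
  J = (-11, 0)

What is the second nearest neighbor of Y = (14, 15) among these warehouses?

Since √ is increasing, it suffices to compare squared distances:
|YA|² = (14−0)² + (15−15)² = 196 + 0 = 196
|YB|² = (14−(-15))² + (15−(-2))² = 841 + 289 = 1130
|YC|² = (14−(-12))² + (15−(-2))² = 676 + 289 = 965
|YD|² = (14−2)² + (15−(-12))² = 144 + 729 = 873
|YE|² = (14−(-13))² + (15−(-5))² = 729 + 400 = 1129
|YF|² = (14−(-10))² + (15−(-5))² = 576 + 400 = 976
|YG|² = (14−(-7))² + (15−11)² = 441 + 16 = 457
|YH|² = (14−(-14))² + (15−(-15))² = 784 + 900 = 1684
|YJ|² = (14−(-11))² + (15−0)² = 625 + 225 = 850
Sorted ascending: A, G, J, … — the second-nearest is G.

G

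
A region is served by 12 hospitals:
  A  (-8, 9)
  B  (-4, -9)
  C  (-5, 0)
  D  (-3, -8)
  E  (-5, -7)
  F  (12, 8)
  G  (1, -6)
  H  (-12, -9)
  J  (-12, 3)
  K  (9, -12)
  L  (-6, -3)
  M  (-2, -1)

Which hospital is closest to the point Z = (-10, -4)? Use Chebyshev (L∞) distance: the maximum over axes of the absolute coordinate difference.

d(Z,A) = max(2, 13) = 13
d(Z,B) = max(6, 5) = 6
d(Z,C) = max(5, 4) = 5
d(Z,D) = max(7, 4) = 7
d(Z,E) = max(5, 3) = 5
d(Z,F) = max(22, 12) = 22
d(Z,G) = max(11, 2) = 11
d(Z,H) = max(2, 5) = 5
d(Z,J) = max(2, 7) = 7
d(Z,K) = max(19, 8) = 19
d(Z,L) = max(4, 1) = 4
d(Z,M) = max(8, 3) = 8
L is nearest.

L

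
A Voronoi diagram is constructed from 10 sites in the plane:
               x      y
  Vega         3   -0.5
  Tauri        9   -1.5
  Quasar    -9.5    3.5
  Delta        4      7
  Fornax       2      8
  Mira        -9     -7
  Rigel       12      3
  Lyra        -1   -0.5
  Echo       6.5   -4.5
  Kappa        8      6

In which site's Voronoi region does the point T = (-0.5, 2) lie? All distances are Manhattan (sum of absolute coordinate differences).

d(T, Vega) = 3.5 + 2.5 = 6
d(T, Tauri) = 9.5 + 3.5 = 13
d(T, Quasar) = 9 + 1.5 = 10.5
d(T, Delta) = 4.5 + 5 = 9.5
d(T, Fornax) = 2.5 + 6 = 8.5
d(T, Mira) = 8.5 + 9 = 17.5
d(T, Rigel) = 12.5 + 1 = 13.5
d(T, Lyra) = 0.5 + 2.5 = 3
d(T, Echo) = 7 + 6.5 = 13.5
d(T, Kappa) = 8.5 + 4 = 12.5
Minimum is at Lyra.

Lyra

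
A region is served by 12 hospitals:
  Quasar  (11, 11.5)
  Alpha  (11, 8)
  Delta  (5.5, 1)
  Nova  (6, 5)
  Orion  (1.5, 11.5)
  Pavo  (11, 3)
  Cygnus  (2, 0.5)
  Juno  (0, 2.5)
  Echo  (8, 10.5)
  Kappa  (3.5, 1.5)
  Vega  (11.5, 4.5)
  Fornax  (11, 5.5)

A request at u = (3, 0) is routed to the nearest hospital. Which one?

Cygnus

Squared Euclidean distances:
d²(u, Quasar) = 64 + 132.25 = 196.25
d²(u, Alpha) = 64 + 64 = 128
d²(u, Delta) = 6.25 + 1 = 7.25
d²(u, Nova) = 9 + 25 = 34
d²(u, Orion) = 2.25 + 132.25 = 134.5
d²(u, Pavo) = 64 + 9 = 73
d²(u, Cygnus) = 1 + 0.25 = 1.25
d²(u, Juno) = 9 + 6.25 = 15.25
d²(u, Echo) = 25 + 110.25 = 135.25
d²(u, Kappa) = 0.25 + 2.25 = 2.5
d²(u, Vega) = 72.25 + 20.25 = 92.5
d²(u, Fornax) = 64 + 30.25 = 94.25
Minimum is at Cygnus.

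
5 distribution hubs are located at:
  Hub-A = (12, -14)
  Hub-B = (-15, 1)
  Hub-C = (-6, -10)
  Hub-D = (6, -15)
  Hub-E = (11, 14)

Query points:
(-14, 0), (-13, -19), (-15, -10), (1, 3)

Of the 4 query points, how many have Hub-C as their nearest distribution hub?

3

(-14, 0) — d² to each: Hub-A:872, Hub-B:2, Hub-C:164, Hub-D:625, Hub-E:821 → nearest is Hub-B
(-13, -19) — d² to each: Hub-A:650, Hub-B:404, Hub-C:130, Hub-D:377, Hub-E:1665 → nearest is Hub-C
(-15, -10) — d² to each: Hub-A:745, Hub-B:121, Hub-C:81, Hub-D:466, Hub-E:1252 → nearest is Hub-C
(1, 3) — d² to each: Hub-A:410, Hub-B:260, Hub-C:218, Hub-D:349, Hub-E:221 → nearest is Hub-C
3 of the 4 points have Hub-C as nearest.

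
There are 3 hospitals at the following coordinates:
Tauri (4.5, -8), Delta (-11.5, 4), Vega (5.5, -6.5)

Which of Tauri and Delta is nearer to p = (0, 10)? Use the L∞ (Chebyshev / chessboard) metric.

Delta

d(p, Tauri) = max(4.5, 18) = 18
d(p, Delta) = max(11.5, 6) = 11.5
18 > 11.5, so Delta is closer.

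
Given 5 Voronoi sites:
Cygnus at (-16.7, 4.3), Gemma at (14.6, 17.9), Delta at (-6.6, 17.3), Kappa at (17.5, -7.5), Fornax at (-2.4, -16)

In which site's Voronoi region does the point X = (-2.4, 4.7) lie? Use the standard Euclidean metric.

Delta

Compare squared distances (the ordering matches that of the actual distances):
d²(X, Cygnus) = 204.49 + 0.16 = 204.65
d²(X, Gemma) = 289 + 174.24 = 463.24
d²(X, Delta) = 17.64 + 158.76 = 176.4
d²(X, Kappa) = 396.01 + 148.84 = 544.85
d²(X, Fornax) = 0 + 428.49 = 428.49
Minimum is at Delta.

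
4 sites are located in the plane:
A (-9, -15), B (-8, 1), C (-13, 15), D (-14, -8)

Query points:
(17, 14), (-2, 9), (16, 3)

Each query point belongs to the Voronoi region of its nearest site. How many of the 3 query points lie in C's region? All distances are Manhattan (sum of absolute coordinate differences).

(17, 14) — d to each: A:55, B:38, C:31, D:53 → nearest is C
(-2, 9) — d to each: A:31, B:14, C:17, D:29 → nearest is B
(16, 3) — d to each: A:43, B:26, C:41, D:41 → nearest is B
1 of the 3 points has C as nearest.

1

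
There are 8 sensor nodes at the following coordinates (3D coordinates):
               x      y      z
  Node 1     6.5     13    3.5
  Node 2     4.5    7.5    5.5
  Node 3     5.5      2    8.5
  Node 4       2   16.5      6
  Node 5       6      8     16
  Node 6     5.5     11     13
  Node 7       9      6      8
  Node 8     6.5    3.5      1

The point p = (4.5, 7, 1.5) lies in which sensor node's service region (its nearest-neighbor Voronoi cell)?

Node 2

Since √ is increasing, it suffices to compare squared distances:
d²(p, Node 1) = 4 + 36 + 4 = 44
d²(p, Node 2) = 0 + 0.25 + 16 = 16.25
d²(p, Node 3) = 1 + 25 + 49 = 75
d²(p, Node 4) = 6.25 + 90.25 + 20.25 = 116.75
d²(p, Node 5) = 2.25 + 1 + 210.25 = 213.5
d²(p, Node 6) = 1 + 16 + 132.25 = 149.25
d²(p, Node 7) = 20.25 + 1 + 42.25 = 63.5
d²(p, Node 8) = 4 + 12.25 + 0.25 = 16.5
Node 2 is nearest.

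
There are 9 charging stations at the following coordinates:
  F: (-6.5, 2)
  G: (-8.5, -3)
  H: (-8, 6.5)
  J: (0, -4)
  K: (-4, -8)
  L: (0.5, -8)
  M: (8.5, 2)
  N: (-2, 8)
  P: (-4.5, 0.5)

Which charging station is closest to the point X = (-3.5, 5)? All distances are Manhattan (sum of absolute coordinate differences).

N

d(X,F) = 3 + 3 = 6
d(X,G) = 5 + 8 = 13
d(X,H) = 4.5 + 1.5 = 6
d(X,J) = 3.5 + 9 = 12.5
d(X,K) = 0.5 + 13 = 13.5
d(X,L) = 4 + 13 = 17
d(X,M) = 12 + 3 = 15
d(X,N) = 1.5 + 3 = 4.5
d(X,P) = 1 + 4.5 = 5.5
The smallest is to N, so X lies in the Voronoi region of N.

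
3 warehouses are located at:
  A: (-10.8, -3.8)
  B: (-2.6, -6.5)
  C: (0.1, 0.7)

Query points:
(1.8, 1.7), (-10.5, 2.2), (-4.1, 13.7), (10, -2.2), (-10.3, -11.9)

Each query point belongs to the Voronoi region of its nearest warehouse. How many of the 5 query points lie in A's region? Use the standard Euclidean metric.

2

(1.8, 1.7) — d² to each: A:189.01, B:86.6, C:3.89 → nearest is C
(-10.5, 2.2) — d² to each: A:36.09, B:138.1, C:114.61 → nearest is A
(-4.1, 13.7) — d² to each: A:351.14, B:410.29, C:186.64 → nearest is C
(10, -2.2) — d² to each: A:435.2, B:177.25, C:106.42 → nearest is C
(-10.3, -11.9) — d² to each: A:65.86, B:88.45, C:266.92 → nearest is A
2 of the 5 points have A as nearest.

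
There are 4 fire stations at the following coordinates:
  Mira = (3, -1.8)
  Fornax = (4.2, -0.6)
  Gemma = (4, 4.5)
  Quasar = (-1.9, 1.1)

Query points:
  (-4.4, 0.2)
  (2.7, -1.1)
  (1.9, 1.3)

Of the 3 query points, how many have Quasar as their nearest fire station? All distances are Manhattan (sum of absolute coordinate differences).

2

(-4.4, 0.2) — d to each: Mira:9.4, Fornax:9.4, Gemma:12.7, Quasar:3.4 → nearest is Quasar
(2.7, -1.1) — d to each: Mira:1, Fornax:2, Gemma:6.9, Quasar:6.8 → nearest is Mira
(1.9, 1.3) — d to each: Mira:4.2, Fornax:4.2, Gemma:5.3, Quasar:4 → nearest is Quasar
2 of the 3 points have Quasar as nearest.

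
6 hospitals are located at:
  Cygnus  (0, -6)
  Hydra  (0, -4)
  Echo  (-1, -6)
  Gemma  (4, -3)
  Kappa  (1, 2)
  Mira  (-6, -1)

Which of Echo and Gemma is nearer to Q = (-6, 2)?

Compare squared distances:
d²(Q, Echo) = (-6−(-1))² + (2−(-6))² = 25 + 64 = 89
d²(Q, Gemma) = (-6−4)² + (2−(-3))² = 100 + 25 = 125
89 < 125, so Echo is closer.

Echo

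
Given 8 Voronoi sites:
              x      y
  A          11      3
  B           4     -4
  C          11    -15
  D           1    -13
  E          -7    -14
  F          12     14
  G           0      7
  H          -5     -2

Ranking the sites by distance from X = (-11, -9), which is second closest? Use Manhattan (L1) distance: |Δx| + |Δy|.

d(X,A) = 22 + 12 = 34
d(X,B) = 15 + 5 = 20
d(X,C) = 22 + 6 = 28
d(X,D) = 12 + 4 = 16
d(X,E) = 4 + 5 = 9
d(X,F) = 23 + 23 = 46
d(X,G) = 11 + 16 = 27
d(X,H) = 6 + 7 = 13
Sorted ascending: E, H, D, … — the second-nearest is H.

H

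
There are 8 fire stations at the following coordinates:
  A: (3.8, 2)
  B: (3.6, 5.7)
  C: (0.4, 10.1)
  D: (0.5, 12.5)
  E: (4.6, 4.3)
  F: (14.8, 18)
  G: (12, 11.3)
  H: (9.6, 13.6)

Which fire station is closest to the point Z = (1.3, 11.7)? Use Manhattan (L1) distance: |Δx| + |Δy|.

D

d(Z,A) = |1.3−3.8| + |11.7−2| = 2.5 + 9.7 = 12.2
d(Z,B) = |1.3−3.6| + |11.7−5.7| = 2.3 + 6 = 8.3
d(Z,C) = |1.3−0.4| + |11.7−10.1| = 0.9 + 1.6 = 2.5
d(Z,D) = |1.3−0.5| + |11.7−12.5| = 0.8 + 0.8 = 1.6
d(Z,E) = |1.3−4.6| + |11.7−4.3| = 3.3 + 7.4 = 10.7
d(Z,F) = |1.3−14.8| + |11.7−18| = 13.5 + 6.3 = 19.8
d(Z,G) = |1.3−12| + |11.7−11.3| = 10.7 + 0.4 = 11.1
d(Z,H) = |1.3−9.6| + |11.7−13.6| = 8.3 + 1.9 = 10.2
The smallest is to D, so Z lies in the Voronoi region of D.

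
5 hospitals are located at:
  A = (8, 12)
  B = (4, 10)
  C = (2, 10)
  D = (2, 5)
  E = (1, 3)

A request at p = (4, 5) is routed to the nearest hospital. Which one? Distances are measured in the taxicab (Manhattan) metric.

D

d(p,A) = |4−8| + |5−12| = 4 + 7 = 11
d(p,B) = |4−4| + |5−10| = 0 + 5 = 5
d(p,C) = |4−2| + |5−10| = 2 + 5 = 7
d(p,D) = |4−2| + |5−5| = 2 + 0 = 2
d(p,E) = |4−1| + |5−3| = 3 + 2 = 5
The smallest is to D, so p lies in the Voronoi region of D.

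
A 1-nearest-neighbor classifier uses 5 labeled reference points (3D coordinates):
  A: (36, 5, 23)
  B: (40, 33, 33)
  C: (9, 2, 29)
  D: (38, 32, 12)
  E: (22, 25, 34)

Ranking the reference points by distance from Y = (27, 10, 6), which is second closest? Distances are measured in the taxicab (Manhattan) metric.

d(Y,A) = |27−36| + |10−5| + |6−23| = 9 + 5 + 17 = 31
d(Y,B) = |27−40| + |10−33| + |6−33| = 13 + 23 + 27 = 63
d(Y,C) = |27−9| + |10−2| + |6−29| = 18 + 8 + 23 = 49
d(Y,D) = |27−38| + |10−32| + |6−12| = 11 + 22 + 6 = 39
d(Y,E) = |27−22| + |10−25| + |6−34| = 5 + 15 + 28 = 48
Sorted ascending: A, D, E, … — the second-nearest is D.

D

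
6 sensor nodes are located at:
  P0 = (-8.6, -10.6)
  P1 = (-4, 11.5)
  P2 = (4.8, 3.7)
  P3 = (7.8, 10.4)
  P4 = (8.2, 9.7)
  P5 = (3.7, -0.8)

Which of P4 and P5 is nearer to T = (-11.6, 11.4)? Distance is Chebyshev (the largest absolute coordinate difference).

P5

d(T,P4) = max(19.8, 1.7) = 19.8
d(T,P5) = max(15.3, 12.2) = 15.3
19.8 > 15.3, so P5 is closer.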